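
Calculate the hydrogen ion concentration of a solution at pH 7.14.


[H+] = 10^(-pH)
[H+] = 10^(-7.14)
[H+] = 7.244e-08 M

7.244e-08 M


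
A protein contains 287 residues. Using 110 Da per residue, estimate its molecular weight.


MW = n_residues * 110 Da
MW = 287 * 110
MW = 31570 Da

31570 Da


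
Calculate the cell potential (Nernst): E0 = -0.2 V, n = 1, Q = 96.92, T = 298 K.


E = E0 - (RT/nF) * ln(Q)
E = -0.2 - (8.314 * 298 / (1 * 96485)) * ln(96.92)
E = -0.3174 V

-0.3174 V


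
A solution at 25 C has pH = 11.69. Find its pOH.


pOH = 14 - pH
pOH = 14 - 11.69
pOH = 2.31

2.31


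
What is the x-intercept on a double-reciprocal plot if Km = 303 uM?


x-intercept = -1/Km
= -1/303
= -0.0033 1/uM

-0.0033 1/uM


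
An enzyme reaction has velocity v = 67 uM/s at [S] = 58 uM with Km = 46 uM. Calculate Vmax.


Vmax = v * (Km + [S]) / [S]
Vmax = 67 * (46 + 58) / 58
Vmax = 120.1379 uM/s

120.1379 uM/s


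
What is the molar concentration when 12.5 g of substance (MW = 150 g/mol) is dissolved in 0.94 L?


C = (mass / MW) / volume
C = (12.5 / 150) / 0.94
C = 0.0887 M

0.0887 M


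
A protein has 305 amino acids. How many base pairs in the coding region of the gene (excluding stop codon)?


Each amino acid = 1 codon = 3 bp
bp = 305 * 3 = 915 bp

915 bp


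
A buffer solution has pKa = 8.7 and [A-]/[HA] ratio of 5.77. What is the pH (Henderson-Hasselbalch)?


pH = pKa + log10([A-]/[HA])
pH = 8.7 + log10(5.77)
pH = 9.4612

9.4612


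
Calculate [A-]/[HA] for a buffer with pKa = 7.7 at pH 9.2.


[A-]/[HA] = 10^(pH - pKa)
= 10^(9.2 - 7.7)
= 31.6228

31.6228


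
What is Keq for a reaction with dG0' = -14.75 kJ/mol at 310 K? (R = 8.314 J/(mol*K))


Keq = exp(-dG0 * 1000 / (R * T))
Keq = exp(-(-14.75) * 1000 / (8.314 * 310))
Keq = 305.8071

305.8071


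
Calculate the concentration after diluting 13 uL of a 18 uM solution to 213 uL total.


C2 = C1 * V1 / V2
C2 = 18 * 13 / 213
C2 = 1.0986 uM

1.0986 uM


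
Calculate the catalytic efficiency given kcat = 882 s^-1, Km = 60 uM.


Catalytic efficiency = kcat / Km
= 882 / 60
= 14.7 uM^-1*s^-1

14.7 uM^-1*s^-1


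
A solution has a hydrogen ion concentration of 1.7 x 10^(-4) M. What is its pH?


pH = -log10([H+])
pH = -log10(1.7 x 10^(-4))
pH = 3.7696

3.7696


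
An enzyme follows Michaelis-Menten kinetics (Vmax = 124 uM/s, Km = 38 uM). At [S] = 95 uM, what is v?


v = Vmax * [S] / (Km + [S])
v = 124 * 95 / (38 + 95)
v = 88.5714 uM/s

88.5714 uM/s


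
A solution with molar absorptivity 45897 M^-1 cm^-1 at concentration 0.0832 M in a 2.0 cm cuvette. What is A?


A = epsilon * c * l
A = 45897 * 0.0832 * 2.0
A = 7637.2608

7637.2608


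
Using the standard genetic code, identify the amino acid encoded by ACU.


Standard genetic code lookup.
Codon ACU -> Thr

Thr


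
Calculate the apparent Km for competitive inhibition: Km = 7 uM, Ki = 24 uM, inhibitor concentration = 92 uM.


Km_app = Km * (1 + [I]/Ki)
Km_app = 7 * (1 + 92/24)
Km_app = 33.8333 uM

33.8333 uM


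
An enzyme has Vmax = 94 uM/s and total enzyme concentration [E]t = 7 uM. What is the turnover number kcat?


kcat = Vmax / [E]t
kcat = 94 / 7
kcat = 13.4286 s^-1

13.4286 s^-1


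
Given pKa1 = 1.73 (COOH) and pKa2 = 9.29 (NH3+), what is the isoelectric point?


pI = (pKa1 + pKa2) / 2
pI = (1.73 + 9.29) / 2
pI = 5.51

5.51


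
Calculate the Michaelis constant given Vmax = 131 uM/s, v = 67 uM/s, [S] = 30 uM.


Km = [S] * (Vmax - v) / v
Km = 30 * (131 - 67) / 67
Km = 28.6567 uM

28.6567 uM


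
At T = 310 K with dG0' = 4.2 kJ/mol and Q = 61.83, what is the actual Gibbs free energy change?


dG = dG0' + RT * ln(Q) / 1000
dG = 4.2 + 8.314 * 310 * ln(61.83) / 1000
dG = 14.83 kJ/mol

14.83 kJ/mol


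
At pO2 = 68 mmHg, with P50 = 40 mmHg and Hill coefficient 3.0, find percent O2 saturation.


Y = pO2^n / (P50^n + pO2^n)
Y = 68^3.0 / (40^3.0 + 68^3.0)
Y = 83.09%

83.09%


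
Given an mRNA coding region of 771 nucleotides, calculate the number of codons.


codons = nucleotides / 3
codons = 771 / 3 = 257

257


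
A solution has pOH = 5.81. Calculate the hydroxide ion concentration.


[OH-] = 10^(-pOH)
[OH-] = 10^(-5.81)
[OH-] = 1.549e-06 M

1.549e-06 M


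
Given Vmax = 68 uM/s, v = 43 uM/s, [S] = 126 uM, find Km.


Km = [S] * (Vmax - v) / v
Km = 126 * (68 - 43) / 43
Km = 73.2558 uM

73.2558 uM


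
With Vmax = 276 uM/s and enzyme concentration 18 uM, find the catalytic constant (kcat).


kcat = Vmax / [E]t
kcat = 276 / 18
kcat = 15.3333 s^-1

15.3333 s^-1


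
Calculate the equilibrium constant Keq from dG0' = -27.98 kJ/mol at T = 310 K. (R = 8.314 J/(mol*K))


Keq = exp(-dG0 * 1000 / (R * T))
Keq = exp(-(-27.98) * 1000 / (8.314 * 310))
Keq = 51852.2714

51852.2714


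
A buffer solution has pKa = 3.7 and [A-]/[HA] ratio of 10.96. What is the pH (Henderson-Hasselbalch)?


pH = pKa + log10([A-]/[HA])
pH = 3.7 + log10(10.96)
pH = 4.7398

4.7398


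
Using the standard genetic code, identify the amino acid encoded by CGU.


Standard genetic code lookup.
Codon CGU -> Arg

Arg


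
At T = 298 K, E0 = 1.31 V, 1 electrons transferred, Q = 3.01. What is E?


E = E0 - (RT/nF) * ln(Q)
E = 1.31 - (8.314 * 298 / (1 * 96485)) * ln(3.01)
E = 1.2817 V

1.2817 V


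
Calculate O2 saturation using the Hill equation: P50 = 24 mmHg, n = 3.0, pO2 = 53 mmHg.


Y = pO2^n / (P50^n + pO2^n)
Y = 53^3.0 / (24^3.0 + 53^3.0)
Y = 91.5%

91.5%


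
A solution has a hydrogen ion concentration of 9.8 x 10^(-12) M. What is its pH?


pH = -log10([H+])
pH = -log10(9.8 x 10^(-12))
pH = 11.0088

11.0088


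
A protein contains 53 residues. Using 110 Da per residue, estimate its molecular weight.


MW = n_residues * 110 Da
MW = 53 * 110
MW = 5830 Da

5830 Da


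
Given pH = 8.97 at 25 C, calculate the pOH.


pOH = 14 - pH
pOH = 14 - 8.97
pOH = 5.03

5.03


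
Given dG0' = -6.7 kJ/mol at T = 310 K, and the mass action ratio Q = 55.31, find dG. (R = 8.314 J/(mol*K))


dG = dG0' + RT * ln(Q) / 1000
dG = -6.7 + 8.314 * 310 * ln(55.31) / 1000
dG = 3.6427 kJ/mol

3.6427 kJ/mol


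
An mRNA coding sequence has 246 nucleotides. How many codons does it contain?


codons = nucleotides / 3
codons = 246 / 3 = 82

82


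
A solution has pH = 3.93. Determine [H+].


[H+] = 10^(-pH)
[H+] = 10^(-3.93)
[H+] = 1.175e-04 M

1.175e-04 M


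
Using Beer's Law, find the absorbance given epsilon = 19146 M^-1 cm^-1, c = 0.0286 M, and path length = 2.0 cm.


A = epsilon * c * l
A = 19146 * 0.0286 * 2.0
A = 1095.1512

1095.1512


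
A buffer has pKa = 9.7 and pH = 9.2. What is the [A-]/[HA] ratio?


[A-]/[HA] = 10^(pH - pKa)
= 10^(9.2 - 9.7)
= 0.3162

0.3162


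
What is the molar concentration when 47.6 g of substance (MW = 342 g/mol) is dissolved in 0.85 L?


C = (mass / MW) / volume
C = (47.6 / 342) / 0.85
C = 0.1637 M

0.1637 M


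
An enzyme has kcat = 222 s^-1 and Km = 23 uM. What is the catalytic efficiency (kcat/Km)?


Catalytic efficiency = kcat / Km
= 222 / 23
= 9.6522 uM^-1*s^-1

9.6522 uM^-1*s^-1


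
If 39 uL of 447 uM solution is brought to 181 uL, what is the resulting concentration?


C2 = C1 * V1 / V2
C2 = 447 * 39 / 181
C2 = 96.3149 uM

96.3149 uM


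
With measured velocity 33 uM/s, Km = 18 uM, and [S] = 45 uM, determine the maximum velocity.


Vmax = v * (Km + [S]) / [S]
Vmax = 33 * (18 + 45) / 45
Vmax = 46.2 uM/s

46.2 uM/s


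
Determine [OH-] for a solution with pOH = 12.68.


[OH-] = 10^(-pOH)
[OH-] = 10^(-12.68)
[OH-] = 2.089e-13 M

2.089e-13 M


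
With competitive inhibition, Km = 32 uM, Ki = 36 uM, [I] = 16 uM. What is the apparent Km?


Km_app = Km * (1 + [I]/Ki)
Km_app = 32 * (1 + 16/36)
Km_app = 46.2222 uM

46.2222 uM


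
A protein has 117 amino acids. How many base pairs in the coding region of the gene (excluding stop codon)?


Each amino acid = 1 codon = 3 bp
bp = 117 * 3 = 351 bp

351 bp


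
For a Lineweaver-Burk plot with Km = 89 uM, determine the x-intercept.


x-intercept = -1/Km
= -1/89
= -0.0112 1/uM

-0.0112 1/uM


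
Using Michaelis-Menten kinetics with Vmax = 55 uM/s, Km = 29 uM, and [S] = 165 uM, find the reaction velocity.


v = Vmax * [S] / (Km + [S])
v = 55 * 165 / (29 + 165)
v = 46.7784 uM/s

46.7784 uM/s


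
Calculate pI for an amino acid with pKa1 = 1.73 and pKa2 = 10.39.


pI = (pKa1 + pKa2) / 2
pI = (1.73 + 10.39) / 2
pI = 6.06

6.06


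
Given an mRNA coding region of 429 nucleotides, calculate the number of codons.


codons = nucleotides / 3
codons = 429 / 3 = 143

143


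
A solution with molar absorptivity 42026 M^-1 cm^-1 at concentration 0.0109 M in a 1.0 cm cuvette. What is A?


A = epsilon * c * l
A = 42026 * 0.0109 * 1.0
A = 458.0834

458.0834


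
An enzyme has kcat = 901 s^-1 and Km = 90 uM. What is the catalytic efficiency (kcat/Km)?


Catalytic efficiency = kcat / Km
= 901 / 90
= 10.0111 uM^-1*s^-1

10.0111 uM^-1*s^-1


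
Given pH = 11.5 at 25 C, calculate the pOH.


pOH = 14 - pH
pOH = 14 - 11.5
pOH = 2.5

2.5


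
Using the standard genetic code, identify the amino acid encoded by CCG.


Standard genetic code lookup.
Codon CCG -> Pro

Pro


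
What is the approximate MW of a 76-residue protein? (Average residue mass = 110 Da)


MW = n_residues * 110 Da
MW = 76 * 110
MW = 8360 Da

8360 Da


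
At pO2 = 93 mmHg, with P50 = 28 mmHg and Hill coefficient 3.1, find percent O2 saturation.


Y = pO2^n / (P50^n + pO2^n)
Y = 93^3.1 / (28^3.1 + 93^3.1)
Y = 97.64%

97.64%


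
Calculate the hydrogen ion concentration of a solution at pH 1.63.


[H+] = 10^(-pH)
[H+] = 10^(-1.63)
[H+] = 0.0234 M

0.0234 M


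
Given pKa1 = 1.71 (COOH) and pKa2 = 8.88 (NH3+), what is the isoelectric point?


pI = (pKa1 + pKa2) / 2
pI = (1.71 + 8.88) / 2
pI = 5.295

5.295


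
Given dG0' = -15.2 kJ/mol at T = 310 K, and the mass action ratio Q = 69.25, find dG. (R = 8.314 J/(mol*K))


dG = dG0' + RT * ln(Q) / 1000
dG = -15.2 + 8.314 * 310 * ln(69.25) / 1000
dG = -4.2779 kJ/mol

-4.2779 kJ/mol


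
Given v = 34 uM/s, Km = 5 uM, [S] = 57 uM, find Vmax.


Vmax = v * (Km + [S]) / [S]
Vmax = 34 * (5 + 57) / 57
Vmax = 36.9825 uM/s

36.9825 uM/s


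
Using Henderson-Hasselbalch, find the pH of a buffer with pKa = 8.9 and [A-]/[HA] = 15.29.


pH = pKa + log10([A-]/[HA])
pH = 8.9 + log10(15.29)
pH = 10.0844

10.0844


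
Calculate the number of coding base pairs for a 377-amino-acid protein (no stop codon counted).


Each amino acid = 1 codon = 3 bp
bp = 377 * 3 = 1131 bp

1131 bp


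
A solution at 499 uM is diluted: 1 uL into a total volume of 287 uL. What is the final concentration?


C2 = C1 * V1 / V2
C2 = 499 * 1 / 287
C2 = 1.7387 uM

1.7387 uM


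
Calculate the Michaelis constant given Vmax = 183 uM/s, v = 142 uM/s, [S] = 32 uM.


Km = [S] * (Vmax - v) / v
Km = 32 * (183 - 142) / 142
Km = 9.2394 uM

9.2394 uM


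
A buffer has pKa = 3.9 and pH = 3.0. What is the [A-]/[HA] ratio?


[A-]/[HA] = 10^(pH - pKa)
= 10^(3.0 - 3.9)
= 0.1259

0.1259


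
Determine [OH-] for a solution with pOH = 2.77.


[OH-] = 10^(-pOH)
[OH-] = 10^(-2.77)
[OH-] = 0.0017 M

0.0017 M


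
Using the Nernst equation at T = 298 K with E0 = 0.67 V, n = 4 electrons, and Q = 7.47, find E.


E = E0 - (RT/nF) * ln(Q)
E = 0.67 - (8.314 * 298 / (4 * 96485)) * ln(7.47)
E = 0.6571 V

0.6571 V


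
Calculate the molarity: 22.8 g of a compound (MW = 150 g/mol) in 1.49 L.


C = (mass / MW) / volume
C = (22.8 / 150) / 1.49
C = 0.102 M

0.102 M


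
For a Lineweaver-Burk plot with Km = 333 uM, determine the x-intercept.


x-intercept = -1/Km
= -1/333
= -0.003 1/uM

-0.003 1/uM


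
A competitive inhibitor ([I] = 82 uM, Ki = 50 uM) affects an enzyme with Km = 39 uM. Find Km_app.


Km_app = Km * (1 + [I]/Ki)
Km_app = 39 * (1 + 82/50)
Km_app = 102.96 uM

102.96 uM


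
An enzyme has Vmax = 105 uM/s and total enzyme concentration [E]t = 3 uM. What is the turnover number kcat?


kcat = Vmax / [E]t
kcat = 105 / 3
kcat = 35.0 s^-1

35.0 s^-1


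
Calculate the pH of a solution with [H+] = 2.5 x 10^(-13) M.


pH = -log10([H+])
pH = -log10(2.5 x 10^(-13))
pH = 12.6021

12.6021


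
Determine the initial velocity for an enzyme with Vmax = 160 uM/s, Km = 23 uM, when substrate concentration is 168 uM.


v = Vmax * [S] / (Km + [S])
v = 160 * 168 / (23 + 168)
v = 140.733 uM/s

140.733 uM/s


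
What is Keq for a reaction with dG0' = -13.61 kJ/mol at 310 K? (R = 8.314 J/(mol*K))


Keq = exp(-dG0 * 1000 / (R * T))
Keq = exp(-(-13.61) * 1000 / (8.314 * 310))
Keq = 196.4952

196.4952


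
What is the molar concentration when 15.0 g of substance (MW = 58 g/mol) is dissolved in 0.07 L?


C = (mass / MW) / volume
C = (15.0 / 58) / 0.07
C = 3.6946 M

3.6946 M


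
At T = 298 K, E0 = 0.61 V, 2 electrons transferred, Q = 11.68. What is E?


E = E0 - (RT/nF) * ln(Q)
E = 0.61 - (8.314 * 298 / (2 * 96485)) * ln(11.68)
E = 0.5784 V

0.5784 V


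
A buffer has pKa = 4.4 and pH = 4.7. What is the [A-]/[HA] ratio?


[A-]/[HA] = 10^(pH - pKa)
= 10^(4.7 - 4.4)
= 1.9953

1.9953


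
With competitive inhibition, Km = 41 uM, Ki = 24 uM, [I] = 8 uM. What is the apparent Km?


Km_app = Km * (1 + [I]/Ki)
Km_app = 41 * (1 + 8/24)
Km_app = 54.6667 uM

54.6667 uM


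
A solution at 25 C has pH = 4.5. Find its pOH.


pOH = 14 - pH
pOH = 14 - 4.5
pOH = 9.5

9.5


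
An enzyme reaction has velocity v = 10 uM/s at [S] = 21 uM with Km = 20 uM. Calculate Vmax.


Vmax = v * (Km + [S]) / [S]
Vmax = 10 * (20 + 21) / 21
Vmax = 19.5238 uM/s

19.5238 uM/s


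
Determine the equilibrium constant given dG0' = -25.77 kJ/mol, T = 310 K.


Keq = exp(-dG0 * 1000 / (R * T))
Keq = exp(-(-25.77) * 1000 / (8.314 * 310))
Keq = 21997.4279

21997.4279


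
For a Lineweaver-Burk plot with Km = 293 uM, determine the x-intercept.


x-intercept = -1/Km
= -1/293
= -0.0034 1/uM

-0.0034 1/uM


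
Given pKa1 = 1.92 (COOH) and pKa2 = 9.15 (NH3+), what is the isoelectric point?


pI = (pKa1 + pKa2) / 2
pI = (1.92 + 9.15) / 2
pI = 5.535

5.535


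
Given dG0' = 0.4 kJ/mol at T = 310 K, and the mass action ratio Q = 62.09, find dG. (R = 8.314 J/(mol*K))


dG = dG0' + RT * ln(Q) / 1000
dG = 0.4 + 8.314 * 310 * ln(62.09) / 1000
dG = 11.0408 kJ/mol

11.0408 kJ/mol


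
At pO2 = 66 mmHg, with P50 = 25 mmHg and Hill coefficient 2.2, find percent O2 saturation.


Y = pO2^n / (P50^n + pO2^n)
Y = 66^2.2 / (25^2.2 + 66^2.2)
Y = 89.43%

89.43%


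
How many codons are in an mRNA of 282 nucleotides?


codons = nucleotides / 3
codons = 282 / 3 = 94

94


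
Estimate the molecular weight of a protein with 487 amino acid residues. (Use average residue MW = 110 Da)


MW = n_residues * 110 Da
MW = 487 * 110
MW = 53570 Da

53570 Da


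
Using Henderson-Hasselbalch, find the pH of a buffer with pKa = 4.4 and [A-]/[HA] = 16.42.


pH = pKa + log10([A-]/[HA])
pH = 4.4 + log10(16.42)
pH = 5.6154

5.6154


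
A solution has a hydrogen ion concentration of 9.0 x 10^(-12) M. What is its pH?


pH = -log10([H+])
pH = -log10(9.0 x 10^(-12))
pH = 11.0458

11.0458


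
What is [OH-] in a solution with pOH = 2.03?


[OH-] = 10^(-pOH)
[OH-] = 10^(-2.03)
[OH-] = 0.0093 M

0.0093 M


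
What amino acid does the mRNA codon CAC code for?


Standard genetic code lookup.
Codon CAC -> His

His


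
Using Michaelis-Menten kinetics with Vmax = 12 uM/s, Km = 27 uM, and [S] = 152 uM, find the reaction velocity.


v = Vmax * [S] / (Km + [S])
v = 12 * 152 / (27 + 152)
v = 10.1899 uM/s

10.1899 uM/s


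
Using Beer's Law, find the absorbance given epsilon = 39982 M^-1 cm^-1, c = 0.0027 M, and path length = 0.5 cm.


A = epsilon * c * l
A = 39982 * 0.0027 * 0.5
A = 53.9757

53.9757


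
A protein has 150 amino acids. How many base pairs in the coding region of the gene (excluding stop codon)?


Each amino acid = 1 codon = 3 bp
bp = 150 * 3 = 450 bp

450 bp


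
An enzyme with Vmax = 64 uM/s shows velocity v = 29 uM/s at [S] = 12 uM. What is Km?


Km = [S] * (Vmax - v) / v
Km = 12 * (64 - 29) / 29
Km = 14.4828 uM

14.4828 uM


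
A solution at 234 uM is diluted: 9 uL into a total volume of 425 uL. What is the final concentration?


C2 = C1 * V1 / V2
C2 = 234 * 9 / 425
C2 = 4.9553 uM

4.9553 uM


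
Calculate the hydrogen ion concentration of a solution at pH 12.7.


[H+] = 10^(-pH)
[H+] = 10^(-12.7)
[H+] = 1.995e-13 M

1.995e-13 M


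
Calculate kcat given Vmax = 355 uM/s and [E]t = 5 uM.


kcat = Vmax / [E]t
kcat = 355 / 5
kcat = 71.0 s^-1

71.0 s^-1


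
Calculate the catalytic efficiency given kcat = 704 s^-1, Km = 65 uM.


Catalytic efficiency = kcat / Km
= 704 / 65
= 10.8308 uM^-1*s^-1

10.8308 uM^-1*s^-1


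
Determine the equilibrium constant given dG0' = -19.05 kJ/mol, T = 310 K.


Keq = exp(-dG0 * 1000 / (R * T))
Keq = exp(-(-19.05) * 1000 / (8.314 * 310))
Keq = 1621.8803

1621.8803


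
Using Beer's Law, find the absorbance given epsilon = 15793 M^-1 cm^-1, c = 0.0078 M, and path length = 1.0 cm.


A = epsilon * c * l
A = 15793 * 0.0078 * 1.0
A = 123.1854

123.1854


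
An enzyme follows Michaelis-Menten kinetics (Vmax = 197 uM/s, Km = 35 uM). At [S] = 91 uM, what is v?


v = Vmax * [S] / (Km + [S])
v = 197 * 91 / (35 + 91)
v = 142.2778 uM/s

142.2778 uM/s


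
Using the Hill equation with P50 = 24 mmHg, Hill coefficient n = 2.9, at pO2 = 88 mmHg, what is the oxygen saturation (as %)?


Y = pO2^n / (P50^n + pO2^n)
Y = 88^2.9 / (24^2.9 + 88^2.9)
Y = 97.74%

97.74%


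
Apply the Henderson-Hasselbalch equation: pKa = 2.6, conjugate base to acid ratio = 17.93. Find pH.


pH = pKa + log10([A-]/[HA])
pH = 2.6 + log10(17.93)
pH = 3.8536

3.8536


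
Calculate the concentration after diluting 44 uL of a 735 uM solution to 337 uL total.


C2 = C1 * V1 / V2
C2 = 735 * 44 / 337
C2 = 95.9644 uM

95.9644 uM


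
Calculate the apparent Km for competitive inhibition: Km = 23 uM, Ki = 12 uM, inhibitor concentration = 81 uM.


Km_app = Km * (1 + [I]/Ki)
Km_app = 23 * (1 + 81/12)
Km_app = 178.25 uM

178.25 uM


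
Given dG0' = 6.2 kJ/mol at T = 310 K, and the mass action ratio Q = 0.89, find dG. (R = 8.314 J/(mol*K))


dG = dG0' + RT * ln(Q) / 1000
dG = 6.2 + 8.314 * 310 * ln(0.89) / 1000
dG = 5.8997 kJ/mol

5.8997 kJ/mol


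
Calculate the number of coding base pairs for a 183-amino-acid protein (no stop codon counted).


Each amino acid = 1 codon = 3 bp
bp = 183 * 3 = 549 bp

549 bp


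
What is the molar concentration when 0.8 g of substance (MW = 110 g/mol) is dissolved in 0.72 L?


C = (mass / MW) / volume
C = (0.8 / 110) / 0.72
C = 0.0101 M

0.0101 M


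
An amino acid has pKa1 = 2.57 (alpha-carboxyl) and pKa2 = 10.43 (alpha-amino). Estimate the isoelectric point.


pI = (pKa1 + pKa2) / 2
pI = (2.57 + 10.43) / 2
pI = 6.5

6.5


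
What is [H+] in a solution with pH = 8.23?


[H+] = 10^(-pH)
[H+] = 10^(-8.23)
[H+] = 5.888e-09 M

5.888e-09 M


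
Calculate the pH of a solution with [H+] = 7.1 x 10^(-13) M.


pH = -log10([H+])
pH = -log10(7.1 x 10^(-13))
pH = 12.1487

12.1487


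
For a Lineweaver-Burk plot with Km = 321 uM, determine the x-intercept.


x-intercept = -1/Km
= -1/321
= -0.0031 1/uM

-0.0031 1/uM


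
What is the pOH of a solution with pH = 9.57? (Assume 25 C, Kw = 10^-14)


pOH = 14 - pH
pOH = 14 - 9.57
pOH = 4.43

4.43


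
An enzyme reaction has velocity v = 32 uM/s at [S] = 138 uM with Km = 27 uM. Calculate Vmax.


Vmax = v * (Km + [S]) / [S]
Vmax = 32 * (27 + 138) / 138
Vmax = 38.2609 uM/s

38.2609 uM/s


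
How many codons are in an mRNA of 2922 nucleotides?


codons = nucleotides / 3
codons = 2922 / 3 = 974

974


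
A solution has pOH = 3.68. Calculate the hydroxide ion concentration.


[OH-] = 10^(-pOH)
[OH-] = 10^(-3.68)
[OH-] = 2.089e-04 M

2.089e-04 M


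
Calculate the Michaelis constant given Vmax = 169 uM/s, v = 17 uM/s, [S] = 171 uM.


Km = [S] * (Vmax - v) / v
Km = 171 * (169 - 17) / 17
Km = 1528.9412 uM

1528.9412 uM


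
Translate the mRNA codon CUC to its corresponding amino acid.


Standard genetic code lookup.
Codon CUC -> Leu

Leu


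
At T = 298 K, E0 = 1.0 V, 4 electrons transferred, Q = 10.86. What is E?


E = E0 - (RT/nF) * ln(Q)
E = 1.0 - (8.314 * 298 / (4 * 96485)) * ln(10.86)
E = 0.9847 V

0.9847 V


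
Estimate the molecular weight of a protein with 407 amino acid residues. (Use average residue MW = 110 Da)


MW = n_residues * 110 Da
MW = 407 * 110
MW = 44770 Da

44770 Da


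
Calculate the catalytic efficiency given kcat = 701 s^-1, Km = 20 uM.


Catalytic efficiency = kcat / Km
= 701 / 20
= 35.05 uM^-1*s^-1

35.05 uM^-1*s^-1


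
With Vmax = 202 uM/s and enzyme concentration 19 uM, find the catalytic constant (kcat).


kcat = Vmax / [E]t
kcat = 202 / 19
kcat = 10.6316 s^-1

10.6316 s^-1


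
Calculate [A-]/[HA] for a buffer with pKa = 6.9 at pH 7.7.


[A-]/[HA] = 10^(pH - pKa)
= 10^(7.7 - 6.9)
= 6.3096

6.3096


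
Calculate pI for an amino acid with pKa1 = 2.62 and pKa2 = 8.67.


pI = (pKa1 + pKa2) / 2
pI = (2.62 + 8.67) / 2
pI = 5.645

5.645


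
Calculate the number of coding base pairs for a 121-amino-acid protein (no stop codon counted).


Each amino acid = 1 codon = 3 bp
bp = 121 * 3 = 363 bp

363 bp


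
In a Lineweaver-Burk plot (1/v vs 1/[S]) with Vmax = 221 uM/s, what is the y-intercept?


y-intercept = 1/Vmax
= 1/221
= 0.0045 s/uM

0.0045 s/uM


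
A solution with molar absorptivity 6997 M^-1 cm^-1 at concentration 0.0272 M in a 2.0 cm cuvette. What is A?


A = epsilon * c * l
A = 6997 * 0.0272 * 2.0
A = 380.6368

380.6368


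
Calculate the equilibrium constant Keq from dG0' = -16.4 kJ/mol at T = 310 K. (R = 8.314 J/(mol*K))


Keq = exp(-dG0 * 1000 / (R * T))
Keq = exp(-(-16.4) * 1000 / (8.314 * 310))
Keq = 580.0705

580.0705


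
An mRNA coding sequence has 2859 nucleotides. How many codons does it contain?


codons = nucleotides / 3
codons = 2859 / 3 = 953

953


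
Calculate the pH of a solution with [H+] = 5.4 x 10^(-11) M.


pH = -log10([H+])
pH = -log10(5.4 x 10^(-11))
pH = 10.2676

10.2676


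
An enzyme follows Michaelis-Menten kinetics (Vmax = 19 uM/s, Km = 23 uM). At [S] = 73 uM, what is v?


v = Vmax * [S] / (Km + [S])
v = 19 * 73 / (23 + 73)
v = 14.4479 uM/s

14.4479 uM/s


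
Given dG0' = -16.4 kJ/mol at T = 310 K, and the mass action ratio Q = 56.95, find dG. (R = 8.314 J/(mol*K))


dG = dG0' + RT * ln(Q) / 1000
dG = -16.4 + 8.314 * 310 * ln(56.95) / 1000
dG = -5.9819 kJ/mol

-5.9819 kJ/mol


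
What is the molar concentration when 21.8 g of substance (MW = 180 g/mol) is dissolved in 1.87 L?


C = (mass / MW) / volume
C = (21.8 / 180) / 1.87
C = 0.0648 M

0.0648 M


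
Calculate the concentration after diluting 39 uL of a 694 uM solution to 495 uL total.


C2 = C1 * V1 / V2
C2 = 694 * 39 / 495
C2 = 54.6788 uM

54.6788 uM


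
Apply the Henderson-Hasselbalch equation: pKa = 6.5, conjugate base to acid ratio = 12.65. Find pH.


pH = pKa + log10([A-]/[HA])
pH = 6.5 + log10(12.65)
pH = 7.6021

7.6021


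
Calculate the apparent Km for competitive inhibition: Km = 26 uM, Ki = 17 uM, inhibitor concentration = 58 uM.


Km_app = Km * (1 + [I]/Ki)
Km_app = 26 * (1 + 58/17)
Km_app = 114.7059 uM

114.7059 uM


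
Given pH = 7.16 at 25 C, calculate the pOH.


pOH = 14 - pH
pOH = 14 - 7.16
pOH = 6.84

6.84


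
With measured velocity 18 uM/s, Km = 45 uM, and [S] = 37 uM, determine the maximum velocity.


Vmax = v * (Km + [S]) / [S]
Vmax = 18 * (45 + 37) / 37
Vmax = 39.8919 uM/s

39.8919 uM/s


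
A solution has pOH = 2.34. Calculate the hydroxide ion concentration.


[OH-] = 10^(-pOH)
[OH-] = 10^(-2.34)
[OH-] = 0.0046 M

0.0046 M


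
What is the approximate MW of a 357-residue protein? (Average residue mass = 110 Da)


MW = n_residues * 110 Da
MW = 357 * 110
MW = 39270 Da

39270 Da


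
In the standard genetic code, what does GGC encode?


Standard genetic code lookup.
Codon GGC -> Gly

Gly


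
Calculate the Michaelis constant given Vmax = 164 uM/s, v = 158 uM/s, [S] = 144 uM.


Km = [S] * (Vmax - v) / v
Km = 144 * (164 - 158) / 158
Km = 5.4684 uM

5.4684 uM


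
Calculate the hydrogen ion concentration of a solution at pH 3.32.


[H+] = 10^(-pH)
[H+] = 10^(-3.32)
[H+] = 4.786e-04 M

4.786e-04 M


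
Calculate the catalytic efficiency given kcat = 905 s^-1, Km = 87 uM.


Catalytic efficiency = kcat / Km
= 905 / 87
= 10.4023 uM^-1*s^-1

10.4023 uM^-1*s^-1


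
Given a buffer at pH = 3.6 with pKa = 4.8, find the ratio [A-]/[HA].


[A-]/[HA] = 10^(pH - pKa)
= 10^(3.6 - 4.8)
= 0.0631

0.0631


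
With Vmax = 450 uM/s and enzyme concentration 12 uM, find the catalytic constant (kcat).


kcat = Vmax / [E]t
kcat = 450 / 12
kcat = 37.5 s^-1

37.5 s^-1


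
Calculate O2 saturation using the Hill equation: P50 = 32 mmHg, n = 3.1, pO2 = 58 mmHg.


Y = pO2^n / (P50^n + pO2^n)
Y = 58^3.1 / (32^3.1 + 58^3.1)
Y = 86.34%

86.34%


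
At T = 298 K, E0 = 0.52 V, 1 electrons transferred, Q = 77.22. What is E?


E = E0 - (RT/nF) * ln(Q)
E = 0.52 - (8.314 * 298 / (1 * 96485)) * ln(77.22)
E = 0.4084 V

0.4084 V


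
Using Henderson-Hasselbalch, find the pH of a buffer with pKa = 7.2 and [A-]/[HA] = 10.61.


pH = pKa + log10([A-]/[HA])
pH = 7.2 + log10(10.61)
pH = 8.2257

8.2257


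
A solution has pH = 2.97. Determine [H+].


[H+] = 10^(-pH)
[H+] = 10^(-2.97)
[H+] = 0.0011 M

0.0011 M


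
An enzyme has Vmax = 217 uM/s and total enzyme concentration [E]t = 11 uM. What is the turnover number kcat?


kcat = Vmax / [E]t
kcat = 217 / 11
kcat = 19.7273 s^-1

19.7273 s^-1


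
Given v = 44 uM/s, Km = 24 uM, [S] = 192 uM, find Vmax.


Vmax = v * (Km + [S]) / [S]
Vmax = 44 * (24 + 192) / 192
Vmax = 49.5 uM/s

49.5 uM/s


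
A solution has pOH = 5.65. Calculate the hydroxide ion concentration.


[OH-] = 10^(-pOH)
[OH-] = 10^(-5.65)
[OH-] = 2.239e-06 M

2.239e-06 M


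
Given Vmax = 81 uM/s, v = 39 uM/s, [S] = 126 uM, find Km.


Km = [S] * (Vmax - v) / v
Km = 126 * (81 - 39) / 39
Km = 135.6923 uM

135.6923 uM


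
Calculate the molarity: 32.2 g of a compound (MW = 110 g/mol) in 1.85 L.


C = (mass / MW) / volume
C = (32.2 / 110) / 1.85
C = 0.1582 M

0.1582 M


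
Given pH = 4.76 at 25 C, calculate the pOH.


pOH = 14 - pH
pOH = 14 - 4.76
pOH = 9.24

9.24


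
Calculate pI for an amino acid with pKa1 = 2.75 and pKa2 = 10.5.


pI = (pKa1 + pKa2) / 2
pI = (2.75 + 10.5) / 2
pI = 6.625

6.625


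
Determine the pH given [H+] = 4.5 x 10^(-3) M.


pH = -log10([H+])
pH = -log10(4.5 x 10^(-3))
pH = 2.3468

2.3468


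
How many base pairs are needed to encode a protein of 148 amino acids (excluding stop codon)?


Each amino acid = 1 codon = 3 bp
bp = 148 * 3 = 444 bp

444 bp


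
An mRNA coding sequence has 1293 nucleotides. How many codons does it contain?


codons = nucleotides / 3
codons = 1293 / 3 = 431

431


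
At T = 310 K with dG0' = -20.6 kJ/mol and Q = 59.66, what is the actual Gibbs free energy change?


dG = dG0' + RT * ln(Q) / 1000
dG = -20.6 + 8.314 * 310 * ln(59.66) / 1000
dG = -10.0621 kJ/mol

-10.0621 kJ/mol


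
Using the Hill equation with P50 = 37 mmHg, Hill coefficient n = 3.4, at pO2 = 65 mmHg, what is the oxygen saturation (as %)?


Y = pO2^n / (P50^n + pO2^n)
Y = 65^3.4 / (37^3.4 + 65^3.4)
Y = 87.17%

87.17%


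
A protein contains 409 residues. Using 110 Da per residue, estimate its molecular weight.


MW = n_residues * 110 Da
MW = 409 * 110
MW = 44990 Da

44990 Da


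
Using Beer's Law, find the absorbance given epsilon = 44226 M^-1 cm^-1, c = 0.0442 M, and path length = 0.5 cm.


A = epsilon * c * l
A = 44226 * 0.0442 * 0.5
A = 977.3946

977.3946


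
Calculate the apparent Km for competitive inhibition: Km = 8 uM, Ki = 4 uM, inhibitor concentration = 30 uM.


Km_app = Km * (1 + [I]/Ki)
Km_app = 8 * (1 + 30/4)
Km_app = 68.0 uM

68.0 uM


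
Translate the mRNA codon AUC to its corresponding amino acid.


Standard genetic code lookup.
Codon AUC -> Ile

Ile


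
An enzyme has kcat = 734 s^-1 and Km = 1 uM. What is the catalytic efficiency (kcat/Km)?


Catalytic efficiency = kcat / Km
= 734 / 1
= 734.0 uM^-1*s^-1

734.0 uM^-1*s^-1


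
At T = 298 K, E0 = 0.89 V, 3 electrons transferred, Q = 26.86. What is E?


E = E0 - (RT/nF) * ln(Q)
E = 0.89 - (8.314 * 298 / (3 * 96485)) * ln(26.86)
E = 0.8618 V

0.8618 V


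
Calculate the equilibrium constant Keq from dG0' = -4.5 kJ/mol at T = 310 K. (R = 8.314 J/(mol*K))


Keq = exp(-dG0 * 1000 / (R * T))
Keq = exp(-(-4.5) * 1000 / (8.314 * 310))
Keq = 5.7316

5.7316


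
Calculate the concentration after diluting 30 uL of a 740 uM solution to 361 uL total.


C2 = C1 * V1 / V2
C2 = 740 * 30 / 361
C2 = 61.4958 uM

61.4958 uM


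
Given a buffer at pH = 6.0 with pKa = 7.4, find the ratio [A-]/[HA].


[A-]/[HA] = 10^(pH - pKa)
= 10^(6.0 - 7.4)
= 0.0398

0.0398


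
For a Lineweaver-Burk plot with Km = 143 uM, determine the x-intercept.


x-intercept = -1/Km
= -1/143
= -0.007 1/uM

-0.007 1/uM


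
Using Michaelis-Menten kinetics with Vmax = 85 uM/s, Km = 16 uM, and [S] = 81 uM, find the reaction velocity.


v = Vmax * [S] / (Km + [S])
v = 85 * 81 / (16 + 81)
v = 70.9794 uM/s

70.9794 uM/s


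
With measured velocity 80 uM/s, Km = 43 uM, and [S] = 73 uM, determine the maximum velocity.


Vmax = v * (Km + [S]) / [S]
Vmax = 80 * (43 + 73) / 73
Vmax = 127.1233 uM/s

127.1233 uM/s


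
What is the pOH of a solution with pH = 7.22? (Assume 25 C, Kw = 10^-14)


pOH = 14 - pH
pOH = 14 - 7.22
pOH = 6.78

6.78


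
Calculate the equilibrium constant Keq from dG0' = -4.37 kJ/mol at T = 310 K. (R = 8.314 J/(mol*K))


Keq = exp(-dG0 * 1000 / (R * T))
Keq = exp(-(-4.37) * 1000 / (8.314 * 310))
Keq = 5.4496

5.4496


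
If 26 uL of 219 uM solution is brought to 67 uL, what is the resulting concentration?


C2 = C1 * V1 / V2
C2 = 219 * 26 / 67
C2 = 84.9851 uM

84.9851 uM


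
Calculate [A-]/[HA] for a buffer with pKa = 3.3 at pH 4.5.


[A-]/[HA] = 10^(pH - pKa)
= 10^(4.5 - 3.3)
= 15.8489

15.8489


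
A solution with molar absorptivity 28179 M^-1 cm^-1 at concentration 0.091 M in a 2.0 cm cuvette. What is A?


A = epsilon * c * l
A = 28179 * 0.091 * 2.0
A = 5128.578

5128.578


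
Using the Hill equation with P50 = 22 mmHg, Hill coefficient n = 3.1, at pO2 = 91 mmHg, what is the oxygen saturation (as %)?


Y = pO2^n / (P50^n + pO2^n)
Y = 91^3.1 / (22^3.1 + 91^3.1)
Y = 98.79%

98.79%


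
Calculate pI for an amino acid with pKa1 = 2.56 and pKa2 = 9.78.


pI = (pKa1 + pKa2) / 2
pI = (2.56 + 9.78) / 2
pI = 6.17

6.17


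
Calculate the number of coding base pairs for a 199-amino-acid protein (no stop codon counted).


Each amino acid = 1 codon = 3 bp
bp = 199 * 3 = 597 bp

597 bp


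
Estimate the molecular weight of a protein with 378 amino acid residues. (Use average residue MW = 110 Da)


MW = n_residues * 110 Da
MW = 378 * 110
MW = 41580 Da

41580 Da


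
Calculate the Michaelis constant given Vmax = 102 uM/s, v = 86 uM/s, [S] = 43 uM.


Km = [S] * (Vmax - v) / v
Km = 43 * (102 - 86) / 86
Km = 8.0 uM

8.0 uM


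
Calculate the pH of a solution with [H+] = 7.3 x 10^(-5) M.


pH = -log10([H+])
pH = -log10(7.3 x 10^(-5))
pH = 4.1367

4.1367


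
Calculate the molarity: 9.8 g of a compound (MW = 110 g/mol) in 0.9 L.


C = (mass / MW) / volume
C = (9.8 / 110) / 0.9
C = 0.099 M

0.099 M


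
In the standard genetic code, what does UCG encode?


Standard genetic code lookup.
Codon UCG -> Ser

Ser


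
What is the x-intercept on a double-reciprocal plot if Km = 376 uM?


x-intercept = -1/Km
= -1/376
= -0.0027 1/uM

-0.0027 1/uM


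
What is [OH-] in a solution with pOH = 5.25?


[OH-] = 10^(-pOH)
[OH-] = 10^(-5.25)
[OH-] = 5.623e-06 M

5.623e-06 M


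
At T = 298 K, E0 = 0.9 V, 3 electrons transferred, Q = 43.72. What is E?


E = E0 - (RT/nF) * ln(Q)
E = 0.9 - (8.314 * 298 / (3 * 96485)) * ln(43.72)
E = 0.8677 V

0.8677 V


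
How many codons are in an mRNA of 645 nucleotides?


codons = nucleotides / 3
codons = 645 / 3 = 215

215


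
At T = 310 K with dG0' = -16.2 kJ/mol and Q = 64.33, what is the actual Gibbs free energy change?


dG = dG0' + RT * ln(Q) / 1000
dG = -16.2 + 8.314 * 310 * ln(64.33) / 1000
dG = -5.4679 kJ/mol

-5.4679 kJ/mol


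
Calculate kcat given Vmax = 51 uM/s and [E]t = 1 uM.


kcat = Vmax / [E]t
kcat = 51 / 1
kcat = 51.0 s^-1

51.0 s^-1


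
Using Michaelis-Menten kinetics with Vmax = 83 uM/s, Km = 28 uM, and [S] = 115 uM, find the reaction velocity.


v = Vmax * [S] / (Km + [S])
v = 83 * 115 / (28 + 115)
v = 66.7483 uM/s

66.7483 uM/s


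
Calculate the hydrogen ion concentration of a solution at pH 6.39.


[H+] = 10^(-pH)
[H+] = 10^(-6.39)
[H+] = 4.074e-07 M

4.074e-07 M


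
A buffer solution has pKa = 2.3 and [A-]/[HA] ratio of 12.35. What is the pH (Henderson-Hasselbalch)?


pH = pKa + log10([A-]/[HA])
pH = 2.3 + log10(12.35)
pH = 3.3917

3.3917


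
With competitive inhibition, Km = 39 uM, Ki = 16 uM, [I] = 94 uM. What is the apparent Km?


Km_app = Km * (1 + [I]/Ki)
Km_app = 39 * (1 + 94/16)
Km_app = 268.125 uM

268.125 uM


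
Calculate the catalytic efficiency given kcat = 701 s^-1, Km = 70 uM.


Catalytic efficiency = kcat / Km
= 701 / 70
= 10.0143 uM^-1*s^-1

10.0143 uM^-1*s^-1


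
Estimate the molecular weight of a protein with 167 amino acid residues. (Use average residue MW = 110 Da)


MW = n_residues * 110 Da
MW = 167 * 110
MW = 18370 Da

18370 Da


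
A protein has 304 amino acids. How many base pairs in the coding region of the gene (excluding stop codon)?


Each amino acid = 1 codon = 3 bp
bp = 304 * 3 = 912 bp

912 bp


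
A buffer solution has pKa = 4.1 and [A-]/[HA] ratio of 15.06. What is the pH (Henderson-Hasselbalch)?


pH = pKa + log10([A-]/[HA])
pH = 4.1 + log10(15.06)
pH = 5.2778

5.2778


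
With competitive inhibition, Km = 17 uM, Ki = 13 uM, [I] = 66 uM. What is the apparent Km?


Km_app = Km * (1 + [I]/Ki)
Km_app = 17 * (1 + 66/13)
Km_app = 103.3077 uM

103.3077 uM


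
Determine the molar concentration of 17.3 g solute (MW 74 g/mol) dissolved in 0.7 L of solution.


C = (mass / MW) / volume
C = (17.3 / 74) / 0.7
C = 0.334 M

0.334 M


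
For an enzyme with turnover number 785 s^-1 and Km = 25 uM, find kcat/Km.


Catalytic efficiency = kcat / Km
= 785 / 25
= 31.4 uM^-1*s^-1

31.4 uM^-1*s^-1


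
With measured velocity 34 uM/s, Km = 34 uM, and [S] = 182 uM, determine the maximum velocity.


Vmax = v * (Km + [S]) / [S]
Vmax = 34 * (34 + 182) / 182
Vmax = 40.3516 uM/s

40.3516 uM/s


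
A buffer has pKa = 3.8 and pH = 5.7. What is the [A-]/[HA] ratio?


[A-]/[HA] = 10^(pH - pKa)
= 10^(5.7 - 3.8)
= 79.4328

79.4328


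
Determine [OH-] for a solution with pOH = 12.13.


[OH-] = 10^(-pOH)
[OH-] = 10^(-12.13)
[OH-] = 7.413e-13 M

7.413e-13 M


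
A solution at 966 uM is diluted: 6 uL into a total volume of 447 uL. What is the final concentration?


C2 = C1 * V1 / V2
C2 = 966 * 6 / 447
C2 = 12.9664 uM

12.9664 uM


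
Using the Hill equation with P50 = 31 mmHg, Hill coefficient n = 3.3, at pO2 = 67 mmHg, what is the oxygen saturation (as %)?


Y = pO2^n / (P50^n + pO2^n)
Y = 67^3.3 / (31^3.3 + 67^3.3)
Y = 92.71%

92.71%


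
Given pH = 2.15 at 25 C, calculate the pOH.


pOH = 14 - pH
pOH = 14 - 2.15
pOH = 11.85

11.85


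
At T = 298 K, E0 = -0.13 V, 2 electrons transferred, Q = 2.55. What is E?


E = E0 - (RT/nF) * ln(Q)
E = -0.13 - (8.314 * 298 / (2 * 96485)) * ln(2.55)
E = -0.142 V

-0.142 V


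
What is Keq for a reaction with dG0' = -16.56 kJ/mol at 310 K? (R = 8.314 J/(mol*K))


Keq = exp(-dG0 * 1000 / (R * T))
Keq = exp(-(-16.56) * 1000 / (8.314 * 310))
Keq = 617.2222

617.2222


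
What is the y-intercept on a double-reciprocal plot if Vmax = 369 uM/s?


y-intercept = 1/Vmax
= 1/369
= 0.0027 s/uM

0.0027 s/uM


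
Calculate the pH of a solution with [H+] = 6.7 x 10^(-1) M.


pH = -log10([H+])
pH = -log10(6.7 x 10^(-1))
pH = 0.1739

0.1739


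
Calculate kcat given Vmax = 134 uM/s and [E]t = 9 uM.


kcat = Vmax / [E]t
kcat = 134 / 9
kcat = 14.8889 s^-1

14.8889 s^-1


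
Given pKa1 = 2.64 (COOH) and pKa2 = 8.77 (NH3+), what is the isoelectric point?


pI = (pKa1 + pKa2) / 2
pI = (2.64 + 8.77) / 2
pI = 5.705

5.705


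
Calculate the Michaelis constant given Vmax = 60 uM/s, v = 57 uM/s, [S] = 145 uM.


Km = [S] * (Vmax - v) / v
Km = 145 * (60 - 57) / 57
Km = 7.6316 uM

7.6316 uM


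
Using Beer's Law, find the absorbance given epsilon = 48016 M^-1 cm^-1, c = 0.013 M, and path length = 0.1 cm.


A = epsilon * c * l
A = 48016 * 0.013 * 0.1
A = 62.4208

62.4208


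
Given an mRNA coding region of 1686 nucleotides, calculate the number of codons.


codons = nucleotides / 3
codons = 1686 / 3 = 562

562


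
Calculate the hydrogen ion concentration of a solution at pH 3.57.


[H+] = 10^(-pH)
[H+] = 10^(-3.57)
[H+] = 2.692e-04 M

2.692e-04 M


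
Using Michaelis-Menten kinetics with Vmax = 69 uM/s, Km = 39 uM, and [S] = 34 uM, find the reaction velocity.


v = Vmax * [S] / (Km + [S])
v = 69 * 34 / (39 + 34)
v = 32.137 uM/s

32.137 uM/s


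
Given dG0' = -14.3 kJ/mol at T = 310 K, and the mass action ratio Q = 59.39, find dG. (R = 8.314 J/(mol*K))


dG = dG0' + RT * ln(Q) / 1000
dG = -14.3 + 8.314 * 310 * ln(59.39) / 1000
dG = -3.7738 kJ/mol

-3.7738 kJ/mol


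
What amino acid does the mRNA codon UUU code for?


Standard genetic code lookup.
Codon UUU -> Phe

Phe


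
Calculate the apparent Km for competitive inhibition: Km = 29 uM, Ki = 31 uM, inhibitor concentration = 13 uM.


Km_app = Km * (1 + [I]/Ki)
Km_app = 29 * (1 + 13/31)
Km_app = 41.1613 uM

41.1613 uM


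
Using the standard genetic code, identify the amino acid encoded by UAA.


Standard genetic code lookup.
Codon UAA -> Stop

Stop


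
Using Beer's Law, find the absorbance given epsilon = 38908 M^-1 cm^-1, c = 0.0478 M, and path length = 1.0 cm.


A = epsilon * c * l
A = 38908 * 0.0478 * 1.0
A = 1859.8024

1859.8024


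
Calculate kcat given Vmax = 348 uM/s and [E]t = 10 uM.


kcat = Vmax / [E]t
kcat = 348 / 10
kcat = 34.8 s^-1

34.8 s^-1


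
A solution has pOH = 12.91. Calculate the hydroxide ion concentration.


[OH-] = 10^(-pOH)
[OH-] = 10^(-12.91)
[OH-] = 1.230e-13 M

1.230e-13 M


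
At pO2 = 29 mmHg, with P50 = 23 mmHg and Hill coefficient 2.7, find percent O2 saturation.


Y = pO2^n / (P50^n + pO2^n)
Y = 29^2.7 / (23^2.7 + 29^2.7)
Y = 65.16%

65.16%


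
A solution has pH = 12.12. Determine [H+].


[H+] = 10^(-pH)
[H+] = 10^(-12.12)
[H+] = 7.586e-13 M

7.586e-13 M


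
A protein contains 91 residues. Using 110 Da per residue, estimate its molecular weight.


MW = n_residues * 110 Da
MW = 91 * 110
MW = 10010 Da

10010 Da


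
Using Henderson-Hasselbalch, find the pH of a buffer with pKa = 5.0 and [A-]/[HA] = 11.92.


pH = pKa + log10([A-]/[HA])
pH = 5.0 + log10(11.92)
pH = 6.0763

6.0763


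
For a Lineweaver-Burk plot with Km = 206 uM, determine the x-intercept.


x-intercept = -1/Km
= -1/206
= -0.0049 1/uM

-0.0049 1/uM
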